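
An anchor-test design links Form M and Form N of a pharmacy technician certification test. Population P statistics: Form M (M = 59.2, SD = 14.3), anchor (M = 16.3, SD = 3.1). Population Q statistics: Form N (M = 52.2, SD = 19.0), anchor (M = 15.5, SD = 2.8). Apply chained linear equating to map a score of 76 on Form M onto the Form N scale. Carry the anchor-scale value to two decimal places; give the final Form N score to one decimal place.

82.3

Form M → anchor (Population P): v = (3.1/14.3)(76 − 59.2) + 16.3 = 19.94
anchor → Form N (Population Q): y = (19.0/2.8)(19.94 − 15.5) + 52.2 = 82.3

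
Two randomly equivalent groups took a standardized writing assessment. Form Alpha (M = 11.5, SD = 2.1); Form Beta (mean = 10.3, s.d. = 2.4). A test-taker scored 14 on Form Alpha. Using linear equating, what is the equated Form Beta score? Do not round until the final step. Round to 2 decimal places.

Linear equating: y = (SD_Y/SD_X)(x − M_X) + M_Y
y = (2.4/2.1)(14 − 11.5) + 10.3
y = 1.142857 × 2.5 + 10.3 = 2.8571 + 10.3 = 13.16

13.16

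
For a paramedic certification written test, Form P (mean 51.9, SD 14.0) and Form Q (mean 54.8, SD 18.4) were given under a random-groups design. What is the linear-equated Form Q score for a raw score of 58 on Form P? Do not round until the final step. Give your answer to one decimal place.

Linear equating: y = (SD_Y/SD_X)(x − M_X) + M_Y
y = (18.4/14.0)(58 − 51.9) + 54.8
y = 1.314286 × 6.1 + 54.8 = 8.0171 + 54.8 = 62.8

62.8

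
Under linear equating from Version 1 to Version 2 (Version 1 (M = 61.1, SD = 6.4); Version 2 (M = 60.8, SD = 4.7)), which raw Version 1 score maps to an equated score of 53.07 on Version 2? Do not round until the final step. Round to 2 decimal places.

50.57

Invert y = (SD_Y/SD_X)(x − M_X) + M_Y:
x = (SD_X/SD_Y)(y − M_Y) + M_X = (6.4/4.7)(53.07 − 60.8) + 61.1
x = 1.361702 × -7.730 + 61.1 = 50.57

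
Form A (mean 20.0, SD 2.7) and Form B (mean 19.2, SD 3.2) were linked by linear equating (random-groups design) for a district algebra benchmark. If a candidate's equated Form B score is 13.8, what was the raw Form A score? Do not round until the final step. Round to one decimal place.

Invert y = (SD_Y/SD_X)(x − M_X) + M_Y:
x = (SD_X/SD_Y)(y − M_Y) + M_X = (2.7/3.2)(13.8 − 19.2) + 20.0
x = 0.843750 × -5.400 + 20.0 = 15.4

15.4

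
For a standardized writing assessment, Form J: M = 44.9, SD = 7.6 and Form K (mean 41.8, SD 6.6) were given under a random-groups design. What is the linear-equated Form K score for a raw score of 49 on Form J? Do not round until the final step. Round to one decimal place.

Linear equating: y = (SD_Y/SD_X)(x − M_X) + M_Y
y = (6.6/7.6)(49 − 44.9) + 41.8
y = 0.868421 × 4.1 + 41.8 = 3.5605 + 41.8 = 45.4

45.4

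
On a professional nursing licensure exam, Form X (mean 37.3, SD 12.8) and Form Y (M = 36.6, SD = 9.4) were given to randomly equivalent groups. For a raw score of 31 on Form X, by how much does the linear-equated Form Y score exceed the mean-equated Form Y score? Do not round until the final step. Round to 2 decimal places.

Mean-equated: 31 + (36.6 − 37.3) = 30.30
Linear-equated: (9.4/12.8)(31 − 37.3) + 36.6 = 31.973
Difference = 31.973 − 30.30 = 1.67

1.67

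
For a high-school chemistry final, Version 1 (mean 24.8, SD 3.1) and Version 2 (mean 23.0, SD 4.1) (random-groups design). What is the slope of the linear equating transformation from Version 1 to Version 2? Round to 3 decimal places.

A = SD_Y / SD_X = 4.1 / 3.1 = 1.323

1.323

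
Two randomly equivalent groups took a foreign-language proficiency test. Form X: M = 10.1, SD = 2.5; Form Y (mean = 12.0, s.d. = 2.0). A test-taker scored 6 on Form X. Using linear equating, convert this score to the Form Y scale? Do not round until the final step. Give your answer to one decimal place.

8.7

Linear equating: y = (SD_Y/SD_X)(x − M_X) + M_Y
y = (2.0/2.5)(6 − 10.1) + 12.0
y = 0.800000 × -4.1 + 12.0 = -3.2800 + 12.0 = 8.7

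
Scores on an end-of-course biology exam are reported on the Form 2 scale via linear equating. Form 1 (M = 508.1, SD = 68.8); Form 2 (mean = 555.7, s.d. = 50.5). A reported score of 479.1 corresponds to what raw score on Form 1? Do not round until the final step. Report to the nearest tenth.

403.7

Invert y = (SD_Y/SD_X)(x − M_X) + M_Y:
x = (SD_X/SD_Y)(y − M_Y) + M_X = (68.8/50.5)(479.1 − 555.7) + 508.1
x = 1.362376 × -76.600 + 508.1 = 403.7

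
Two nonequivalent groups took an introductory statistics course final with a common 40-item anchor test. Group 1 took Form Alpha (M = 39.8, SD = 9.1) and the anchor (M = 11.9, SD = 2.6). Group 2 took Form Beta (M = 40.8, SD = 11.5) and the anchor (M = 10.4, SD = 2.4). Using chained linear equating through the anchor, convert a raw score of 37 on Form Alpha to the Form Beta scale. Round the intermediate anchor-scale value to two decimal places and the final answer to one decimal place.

Form Alpha → anchor (Group 1): v = (2.6/9.1)(37 − 39.8) + 11.9 = 11.10
anchor → Form Beta (Group 2): y = (11.5/2.4)(11.10 − 10.4) + 40.8 = 44.2

44.2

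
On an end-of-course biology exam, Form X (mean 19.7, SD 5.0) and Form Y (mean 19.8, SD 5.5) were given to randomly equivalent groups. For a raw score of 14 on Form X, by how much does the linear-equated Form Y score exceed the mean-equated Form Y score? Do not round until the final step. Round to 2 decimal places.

-0.57

Mean-equated: 14 + (19.8 − 19.7) = 14.10
Linear-equated: (5.5/5.0)(14 − 19.7) + 19.8 = 13.530
Difference = 13.530 − 14.10 = -0.57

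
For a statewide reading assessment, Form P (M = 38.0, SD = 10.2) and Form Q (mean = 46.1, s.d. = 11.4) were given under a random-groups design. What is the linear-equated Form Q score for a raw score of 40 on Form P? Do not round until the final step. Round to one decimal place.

48.3

Linear equating: y = (SD_Y/SD_X)(x − M_X) + M_Y
y = (11.4/10.2)(40 − 38.0) + 46.1
y = 1.117647 × 2.0 + 46.1 = 2.2353 + 46.1 = 48.3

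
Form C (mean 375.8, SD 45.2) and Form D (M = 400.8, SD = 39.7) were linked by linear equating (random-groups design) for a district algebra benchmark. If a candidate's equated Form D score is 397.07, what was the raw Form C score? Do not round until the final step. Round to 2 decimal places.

371.55

Invert y = (SD_Y/SD_X)(x − M_X) + M_Y:
x = (SD_X/SD_Y)(y − M_Y) + M_X = (45.2/39.7)(397.07 − 400.8) + 375.8
x = 1.138539 × -3.730 + 375.8 = 371.55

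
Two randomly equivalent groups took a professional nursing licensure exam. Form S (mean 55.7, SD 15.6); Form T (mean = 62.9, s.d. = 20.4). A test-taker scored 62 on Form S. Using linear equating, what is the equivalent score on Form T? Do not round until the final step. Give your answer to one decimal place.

Linear equating: y = (SD_Y/SD_X)(x − M_X) + M_Y
y = (20.4/15.6)(62 − 55.7) + 62.9
y = 1.307692 × 6.3 + 62.9 = 8.2385 + 62.9 = 71.1

71.1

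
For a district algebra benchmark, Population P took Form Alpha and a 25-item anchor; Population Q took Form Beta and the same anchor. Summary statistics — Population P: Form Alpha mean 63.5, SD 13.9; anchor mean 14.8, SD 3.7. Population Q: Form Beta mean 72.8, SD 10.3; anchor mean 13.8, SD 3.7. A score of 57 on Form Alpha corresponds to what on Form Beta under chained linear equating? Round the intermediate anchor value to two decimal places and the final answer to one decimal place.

Form Alpha → anchor (Population P): v = (3.7/13.9)(57 − 63.5) + 14.8 = 13.07
anchor → Form Beta (Population Q): y = (10.3/3.7)(13.07 − 13.8) + 72.8 = 70.8

70.8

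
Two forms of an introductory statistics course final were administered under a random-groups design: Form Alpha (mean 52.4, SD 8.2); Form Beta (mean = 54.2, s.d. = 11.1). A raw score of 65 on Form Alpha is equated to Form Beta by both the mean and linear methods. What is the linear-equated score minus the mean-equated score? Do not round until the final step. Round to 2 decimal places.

Mean-equated: 65 + (54.2 − 52.4) = 66.80
Linear-equated: (11.1/8.2)(65 − 52.4) + 54.2 = 71.256
Difference = 71.256 − 66.80 = 4.46

4.46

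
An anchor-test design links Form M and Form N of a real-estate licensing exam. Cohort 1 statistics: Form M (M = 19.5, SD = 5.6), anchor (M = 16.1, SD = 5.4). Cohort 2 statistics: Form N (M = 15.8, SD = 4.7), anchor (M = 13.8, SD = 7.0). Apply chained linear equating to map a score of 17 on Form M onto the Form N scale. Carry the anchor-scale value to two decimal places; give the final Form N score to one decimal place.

Form M → anchor (Cohort 1): v = (5.4/5.6)(17 − 19.5) + 16.1 = 13.69
anchor → Form N (Cohort 2): y = (4.7/7.0)(13.69 − 13.8) + 15.8 = 15.7

15.7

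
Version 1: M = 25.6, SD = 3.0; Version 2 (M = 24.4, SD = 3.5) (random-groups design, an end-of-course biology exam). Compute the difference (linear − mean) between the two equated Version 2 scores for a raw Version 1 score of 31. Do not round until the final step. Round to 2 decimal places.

Mean-equated: 31 + (24.4 − 25.6) = 29.80
Linear-equated: (3.5/3.0)(31 − 25.6) + 24.4 = 30.700
Difference = 30.700 − 29.80 = 0.90

0.90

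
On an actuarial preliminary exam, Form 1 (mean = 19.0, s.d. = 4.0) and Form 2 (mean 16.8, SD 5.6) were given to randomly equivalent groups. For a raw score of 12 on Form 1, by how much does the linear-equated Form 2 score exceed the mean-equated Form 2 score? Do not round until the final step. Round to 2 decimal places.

-2.80

Mean-equated: 12 + (16.8 − 19.0) = 9.80
Linear-equated: (5.6/4.0)(12 − 19.0) + 16.8 = 7.000
Difference = 7.000 − 9.80 = -2.80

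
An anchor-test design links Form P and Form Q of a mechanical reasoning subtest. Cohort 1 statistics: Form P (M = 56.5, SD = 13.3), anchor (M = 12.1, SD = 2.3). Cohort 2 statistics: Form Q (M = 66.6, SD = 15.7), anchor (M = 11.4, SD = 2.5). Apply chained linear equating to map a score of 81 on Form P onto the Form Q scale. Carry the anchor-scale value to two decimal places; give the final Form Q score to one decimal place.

97.6

Form P → anchor (Cohort 1): v = (2.3/13.3)(81 − 56.5) + 12.1 = 16.34
anchor → Form Q (Cohort 2): y = (15.7/2.5)(16.34 − 11.4) + 66.6 = 97.6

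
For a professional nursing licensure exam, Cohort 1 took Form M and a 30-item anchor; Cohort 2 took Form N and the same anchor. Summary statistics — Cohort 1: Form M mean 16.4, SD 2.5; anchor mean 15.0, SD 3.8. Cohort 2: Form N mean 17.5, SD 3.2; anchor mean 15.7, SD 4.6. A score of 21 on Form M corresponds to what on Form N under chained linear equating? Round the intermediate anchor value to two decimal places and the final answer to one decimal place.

21.9

Form M → anchor (Cohort 1): v = (3.8/2.5)(21 − 16.4) + 15.0 = 21.99
anchor → Form N (Cohort 2): y = (3.2/4.6)(21.99 − 15.7) + 17.5 = 21.9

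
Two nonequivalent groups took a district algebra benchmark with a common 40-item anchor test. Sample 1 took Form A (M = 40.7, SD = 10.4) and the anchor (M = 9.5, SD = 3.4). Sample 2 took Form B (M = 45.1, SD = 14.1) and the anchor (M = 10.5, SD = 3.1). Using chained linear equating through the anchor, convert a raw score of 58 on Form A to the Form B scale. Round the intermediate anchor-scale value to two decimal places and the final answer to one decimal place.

66.3

Form A → anchor (Sample 1): v = (3.4/10.4)(58 − 40.7) + 9.5 = 15.16
anchor → Form B (Sample 2): y = (14.1/3.1)(15.16 − 10.5) + 45.1 = 66.3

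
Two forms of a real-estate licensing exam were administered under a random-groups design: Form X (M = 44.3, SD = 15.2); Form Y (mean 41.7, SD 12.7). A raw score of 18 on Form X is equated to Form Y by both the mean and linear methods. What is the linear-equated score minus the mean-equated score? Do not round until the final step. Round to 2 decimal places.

4.33

Mean-equated: 18 + (41.7 − 44.3) = 15.40
Linear-equated: (12.7/15.2)(18 − 44.3) + 41.7 = 19.726
Difference = 19.726 − 15.40 = 4.33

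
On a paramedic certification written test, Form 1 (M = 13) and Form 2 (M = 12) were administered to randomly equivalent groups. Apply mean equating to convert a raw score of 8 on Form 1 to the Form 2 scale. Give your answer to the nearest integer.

7

Mean equating: y = x + (M_Y − M_X) = 8 + (12 − 13) = 7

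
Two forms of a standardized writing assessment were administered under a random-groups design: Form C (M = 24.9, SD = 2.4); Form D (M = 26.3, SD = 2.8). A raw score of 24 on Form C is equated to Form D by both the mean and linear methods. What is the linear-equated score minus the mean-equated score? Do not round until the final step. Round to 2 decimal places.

-0.15

Mean-equated: 24 + (26.3 − 24.9) = 25.40
Linear-equated: (2.8/2.4)(24 − 24.9) + 26.3 = 25.250
Difference = 25.250 − 25.40 = -0.15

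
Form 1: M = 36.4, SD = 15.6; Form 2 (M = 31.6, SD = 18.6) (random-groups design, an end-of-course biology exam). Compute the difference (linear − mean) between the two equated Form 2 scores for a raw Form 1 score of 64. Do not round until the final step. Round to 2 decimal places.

Mean-equated: 64 + (31.6 − 36.4) = 59.20
Linear-equated: (18.6/15.6)(64 − 36.4) + 31.6 = 64.508
Difference = 64.508 − 59.20 = 5.31

5.31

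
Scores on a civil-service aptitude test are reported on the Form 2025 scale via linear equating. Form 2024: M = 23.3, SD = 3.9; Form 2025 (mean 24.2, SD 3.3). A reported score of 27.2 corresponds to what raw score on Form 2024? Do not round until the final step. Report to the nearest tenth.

Invert y = (SD_Y/SD_X)(x − M_X) + M_Y:
x = (SD_X/SD_Y)(y − M_Y) + M_X = (3.9/3.3)(27.2 − 24.2) + 23.3
x = 1.181818 × 3.000 + 23.3 = 26.8

26.8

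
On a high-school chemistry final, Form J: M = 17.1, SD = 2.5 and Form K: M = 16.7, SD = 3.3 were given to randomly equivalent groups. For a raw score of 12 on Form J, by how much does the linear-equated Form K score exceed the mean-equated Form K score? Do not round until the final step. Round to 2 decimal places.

-1.63

Mean-equated: 12 + (16.7 − 17.1) = 11.60
Linear-equated: (3.3/2.5)(12 − 17.1) + 16.7 = 9.968
Difference = 9.968 − 11.60 = -1.63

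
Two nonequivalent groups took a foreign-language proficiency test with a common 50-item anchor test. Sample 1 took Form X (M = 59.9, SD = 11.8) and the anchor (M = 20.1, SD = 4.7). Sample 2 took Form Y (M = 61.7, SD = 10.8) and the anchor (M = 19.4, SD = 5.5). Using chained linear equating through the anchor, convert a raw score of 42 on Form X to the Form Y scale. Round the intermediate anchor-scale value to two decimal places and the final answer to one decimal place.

Form X → anchor (Sample 1): v = (4.7/11.8)(42 − 59.9) + 20.1 = 12.97
anchor → Form Y (Sample 2): y = (10.8/5.5)(12.97 − 19.4) + 61.7 = 49.1

49.1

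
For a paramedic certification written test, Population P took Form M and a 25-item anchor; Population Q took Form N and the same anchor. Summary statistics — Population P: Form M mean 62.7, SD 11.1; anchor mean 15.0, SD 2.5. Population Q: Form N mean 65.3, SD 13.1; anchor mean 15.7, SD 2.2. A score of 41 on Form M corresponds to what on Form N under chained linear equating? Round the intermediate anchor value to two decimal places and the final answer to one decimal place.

Form M → anchor (Population P): v = (2.5/11.1)(41 − 62.7) + 15.0 = 10.11
anchor → Form N (Population Q): y = (13.1/2.2)(10.11 − 15.7) + 65.3 = 32.0

32.0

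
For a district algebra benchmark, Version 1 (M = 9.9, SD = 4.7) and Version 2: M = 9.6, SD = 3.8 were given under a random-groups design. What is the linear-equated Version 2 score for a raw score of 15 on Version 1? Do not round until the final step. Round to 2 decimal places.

13.72

Linear equating: y = (SD_Y/SD_X)(x − M_X) + M_Y
y = (3.8/4.7)(15 − 9.9) + 9.6
y = 0.808511 × 5.1 + 9.6 = 4.1234 + 9.6 = 13.72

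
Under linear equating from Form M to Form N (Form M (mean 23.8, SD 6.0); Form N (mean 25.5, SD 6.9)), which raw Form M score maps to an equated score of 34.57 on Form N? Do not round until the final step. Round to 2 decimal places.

31.69

Invert y = (SD_Y/SD_X)(x − M_X) + M_Y:
x = (SD_X/SD_Y)(y − M_Y) + M_X = (6.0/6.9)(34.57 − 25.5) + 23.8
x = 0.869565 × 9.070 + 23.8 = 31.69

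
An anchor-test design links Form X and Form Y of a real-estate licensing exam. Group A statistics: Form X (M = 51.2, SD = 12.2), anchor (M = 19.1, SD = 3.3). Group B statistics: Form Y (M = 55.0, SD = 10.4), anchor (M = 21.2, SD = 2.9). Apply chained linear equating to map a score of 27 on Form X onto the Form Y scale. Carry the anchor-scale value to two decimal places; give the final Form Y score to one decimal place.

Form X → anchor (Group A): v = (3.3/12.2)(27 − 51.2) + 19.1 = 12.55
anchor → Form Y (Group B): y = (10.4/2.9)(12.55 − 21.2) + 55.0 = 24.0

24.0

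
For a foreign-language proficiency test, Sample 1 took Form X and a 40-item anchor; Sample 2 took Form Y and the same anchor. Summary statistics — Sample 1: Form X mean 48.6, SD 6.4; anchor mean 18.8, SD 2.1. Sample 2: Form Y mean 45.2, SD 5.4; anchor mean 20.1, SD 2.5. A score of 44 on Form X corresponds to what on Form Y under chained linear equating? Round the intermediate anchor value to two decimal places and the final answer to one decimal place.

39.1

Form X → anchor (Sample 1): v = (2.1/6.4)(44 − 48.6) + 18.8 = 17.29
anchor → Form Y (Sample 2): y = (5.4/2.5)(17.29 − 20.1) + 45.2 = 39.1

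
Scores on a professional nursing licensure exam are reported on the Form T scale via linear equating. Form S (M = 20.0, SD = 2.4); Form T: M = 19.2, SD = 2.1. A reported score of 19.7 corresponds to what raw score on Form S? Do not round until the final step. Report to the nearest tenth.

20.6

Invert y = (SD_Y/SD_X)(x − M_X) + M_Y:
x = (SD_X/SD_Y)(y − M_Y) + M_X = (2.4/2.1)(19.7 − 19.2) + 20.0
x = 1.142857 × 0.500 + 20.0 = 20.6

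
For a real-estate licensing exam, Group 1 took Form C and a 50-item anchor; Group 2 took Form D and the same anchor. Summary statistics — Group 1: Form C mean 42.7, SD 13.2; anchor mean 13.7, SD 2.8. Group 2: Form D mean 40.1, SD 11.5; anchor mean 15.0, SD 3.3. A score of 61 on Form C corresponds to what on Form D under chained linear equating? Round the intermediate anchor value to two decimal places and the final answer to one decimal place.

49.1

Form C → anchor (Group 1): v = (2.8/13.2)(61 − 42.7) + 13.7 = 17.58
anchor → Form D (Group 2): y = (11.5/3.3)(17.58 − 15.0) + 40.1 = 49.1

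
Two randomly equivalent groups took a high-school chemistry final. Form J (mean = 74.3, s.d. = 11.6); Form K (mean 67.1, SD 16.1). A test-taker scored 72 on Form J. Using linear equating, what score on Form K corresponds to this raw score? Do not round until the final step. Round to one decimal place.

63.9

Linear equating: y = (SD_Y/SD_X)(x − M_X) + M_Y
y = (16.1/11.6)(72 − 74.3) + 67.1
y = 1.387931 × -2.3 + 67.1 = -3.1922 + 67.1 = 63.9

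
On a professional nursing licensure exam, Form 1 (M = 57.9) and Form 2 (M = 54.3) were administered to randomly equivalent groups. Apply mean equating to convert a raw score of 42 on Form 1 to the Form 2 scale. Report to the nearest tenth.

Mean equating: y = x + (M_Y − M_X) = 42 + (54.3 − 57.9) = 38.4

38.4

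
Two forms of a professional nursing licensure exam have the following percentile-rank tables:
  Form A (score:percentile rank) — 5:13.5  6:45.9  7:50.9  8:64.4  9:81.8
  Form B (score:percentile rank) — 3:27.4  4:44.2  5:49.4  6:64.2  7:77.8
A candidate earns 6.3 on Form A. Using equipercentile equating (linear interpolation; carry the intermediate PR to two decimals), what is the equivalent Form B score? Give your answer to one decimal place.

PR of 6.3 on Form A: 45.9 + (6.3 − 6)/(7 − 6) × (50.9 − 45.9) = 47.40
On Form B, PR 47.40 falls between score 4 (PR 44.2) and 5 (PR 49.4).
Interpolate: 4 + (47.40 − 44.2)/(49.4 − 44.2) × (5 − 4) = 4.6

4.6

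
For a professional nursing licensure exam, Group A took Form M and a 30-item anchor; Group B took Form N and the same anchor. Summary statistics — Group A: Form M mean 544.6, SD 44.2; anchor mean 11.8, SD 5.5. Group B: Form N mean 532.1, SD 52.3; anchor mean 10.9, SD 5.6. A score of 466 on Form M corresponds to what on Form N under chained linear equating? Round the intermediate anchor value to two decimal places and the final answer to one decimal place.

Form M → anchor (Group A): v = (5.5/44.2)(466 − 544.6) + 11.8 = 2.02
anchor → Form N (Group B): y = (52.3/5.6)(2.02 − 10.9) + 532.1 = 449.2

449.2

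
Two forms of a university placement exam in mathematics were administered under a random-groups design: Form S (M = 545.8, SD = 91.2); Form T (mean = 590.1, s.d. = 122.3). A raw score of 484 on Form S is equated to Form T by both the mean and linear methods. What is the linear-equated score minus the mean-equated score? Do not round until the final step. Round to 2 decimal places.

Mean-equated: 484 + (590.1 − 545.8) = 528.30
Linear-equated: (122.3/91.2)(484 − 545.8) + 590.1 = 507.226
Difference = 507.226 − 528.30 = -21.07

-21.07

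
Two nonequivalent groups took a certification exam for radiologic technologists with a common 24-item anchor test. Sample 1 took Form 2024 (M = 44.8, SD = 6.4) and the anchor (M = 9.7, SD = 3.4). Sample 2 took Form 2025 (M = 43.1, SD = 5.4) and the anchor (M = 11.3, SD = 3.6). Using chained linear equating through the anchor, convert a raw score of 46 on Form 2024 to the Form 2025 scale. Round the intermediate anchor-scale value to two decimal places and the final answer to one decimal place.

Form 2024 → anchor (Sample 1): v = (3.4/6.4)(46 − 44.8) + 9.7 = 10.34
anchor → Form 2025 (Sample 2): y = (5.4/3.6)(10.34 − 11.3) + 43.1 = 41.7

41.7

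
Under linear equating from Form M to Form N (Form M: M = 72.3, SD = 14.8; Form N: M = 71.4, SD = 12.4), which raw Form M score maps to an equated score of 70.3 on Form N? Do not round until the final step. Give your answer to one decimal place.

Invert y = (SD_Y/SD_X)(x − M_X) + M_Y:
x = (SD_X/SD_Y)(y − M_Y) + M_X = (14.8/12.4)(70.3 − 71.4) + 72.3
x = 1.193548 × -1.100 + 72.3 = 71.0

71.0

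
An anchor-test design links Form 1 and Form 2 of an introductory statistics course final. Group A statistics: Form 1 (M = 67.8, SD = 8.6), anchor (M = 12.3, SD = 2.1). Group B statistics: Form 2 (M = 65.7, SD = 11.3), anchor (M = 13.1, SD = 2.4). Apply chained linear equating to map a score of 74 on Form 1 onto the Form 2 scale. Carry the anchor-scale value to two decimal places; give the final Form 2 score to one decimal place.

69.0

Form 1 → anchor (Group A): v = (2.1/8.6)(74 − 67.8) + 12.3 = 13.81
anchor → Form 2 (Group B): y = (11.3/2.4)(13.81 − 13.1) + 65.7 = 69.0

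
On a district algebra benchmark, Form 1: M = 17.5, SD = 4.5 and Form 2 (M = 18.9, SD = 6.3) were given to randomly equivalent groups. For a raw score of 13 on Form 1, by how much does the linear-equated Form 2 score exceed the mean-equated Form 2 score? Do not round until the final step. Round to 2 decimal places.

Mean-equated: 13 + (18.9 − 17.5) = 14.40
Linear-equated: (6.3/4.5)(13 − 17.5) + 18.9 = 12.600
Difference = 12.600 − 14.40 = -1.80

-1.80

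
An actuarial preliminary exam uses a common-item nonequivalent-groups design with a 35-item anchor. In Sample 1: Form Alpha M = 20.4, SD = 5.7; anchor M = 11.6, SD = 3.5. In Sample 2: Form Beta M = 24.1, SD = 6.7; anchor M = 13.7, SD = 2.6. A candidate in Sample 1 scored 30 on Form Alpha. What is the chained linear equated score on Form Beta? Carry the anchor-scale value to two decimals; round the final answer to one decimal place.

Form Alpha → anchor (Sample 1): v = (3.5/5.7)(30 − 20.4) + 11.6 = 17.49
anchor → Form Beta (Sample 2): y = (6.7/2.6)(17.49 − 13.7) + 24.1 = 33.9

33.9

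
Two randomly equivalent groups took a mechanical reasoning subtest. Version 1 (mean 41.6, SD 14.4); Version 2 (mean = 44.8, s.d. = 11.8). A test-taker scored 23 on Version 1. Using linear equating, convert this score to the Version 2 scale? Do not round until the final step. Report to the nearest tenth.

Linear equating: y = (SD_Y/SD_X)(x − M_X) + M_Y
y = (11.8/14.4)(23 − 41.6) + 44.8
y = 0.819444 × -18.6 + 44.8 = -15.2417 + 44.8 = 29.6

29.6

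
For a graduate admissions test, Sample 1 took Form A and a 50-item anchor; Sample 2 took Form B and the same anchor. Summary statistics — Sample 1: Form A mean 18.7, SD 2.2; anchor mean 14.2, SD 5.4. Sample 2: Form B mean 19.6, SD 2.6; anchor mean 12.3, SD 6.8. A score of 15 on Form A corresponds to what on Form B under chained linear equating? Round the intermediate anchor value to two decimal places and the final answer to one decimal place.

Form A → anchor (Sample 1): v = (5.4/2.2)(15 − 18.7) + 14.2 = 5.12
anchor → Form B (Sample 2): y = (2.6/6.8)(5.12 − 12.3) + 19.6 = 16.9

16.9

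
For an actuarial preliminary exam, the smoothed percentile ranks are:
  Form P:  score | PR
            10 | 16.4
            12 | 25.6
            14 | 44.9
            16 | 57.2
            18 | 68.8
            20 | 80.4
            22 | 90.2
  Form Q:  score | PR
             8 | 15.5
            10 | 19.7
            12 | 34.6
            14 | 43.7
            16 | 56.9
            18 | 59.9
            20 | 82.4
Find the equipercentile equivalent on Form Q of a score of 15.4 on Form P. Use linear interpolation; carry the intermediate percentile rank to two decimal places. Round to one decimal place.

PR of 15.4 on Form P: 44.9 + (15.4 − 14)/(16 − 14) × (57.2 − 44.9) = 53.51
On Form Q, PR 53.51 falls between score 14 (PR 43.7) and 16 (PR 56.9).
Interpolate: 14 + (53.51 − 43.7)/(56.9 − 43.7) × (16 − 14) = 15.5

15.5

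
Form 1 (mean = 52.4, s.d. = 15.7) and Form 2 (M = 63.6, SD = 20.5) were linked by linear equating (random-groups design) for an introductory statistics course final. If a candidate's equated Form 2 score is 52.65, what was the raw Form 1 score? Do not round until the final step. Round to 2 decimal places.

Invert y = (SD_Y/SD_X)(x − M_X) + M_Y:
x = (SD_X/SD_Y)(y − M_Y) + M_X = (15.7/20.5)(52.65 − 63.6) + 52.4
x = 0.765854 × -10.950 + 52.4 = 44.01

44.01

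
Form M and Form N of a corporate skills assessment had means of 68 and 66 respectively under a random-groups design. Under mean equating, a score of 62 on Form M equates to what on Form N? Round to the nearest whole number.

60

Mean equating: y = x + (M_Y − M_X) = 62 + (66 − 68) = 60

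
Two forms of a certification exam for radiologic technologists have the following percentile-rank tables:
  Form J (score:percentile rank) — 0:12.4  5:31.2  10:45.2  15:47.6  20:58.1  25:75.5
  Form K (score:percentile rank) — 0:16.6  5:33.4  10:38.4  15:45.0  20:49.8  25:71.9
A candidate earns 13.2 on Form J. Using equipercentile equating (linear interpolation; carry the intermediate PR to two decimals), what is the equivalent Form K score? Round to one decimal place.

PR of 13.2 on Form J: 45.2 + (13.2 − 10)/(15 − 10) × (47.6 − 45.2) = 46.74
On Form K, PR 46.74 falls between score 15 (PR 45.0) and 20 (PR 49.8).
Interpolate: 15 + (46.74 − 45.0)/(49.8 − 45.0) × (20 − 15) = 16.8

16.8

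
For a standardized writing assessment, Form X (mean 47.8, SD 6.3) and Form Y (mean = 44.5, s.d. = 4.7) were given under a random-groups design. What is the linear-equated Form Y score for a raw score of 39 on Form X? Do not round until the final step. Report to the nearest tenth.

37.9

Linear equating: y = (SD_Y/SD_X)(x − M_X) + M_Y
y = (4.7/6.3)(39 − 47.8) + 44.5
y = 0.746032 × -8.8 + 44.5 = -6.5651 + 44.5 = 37.9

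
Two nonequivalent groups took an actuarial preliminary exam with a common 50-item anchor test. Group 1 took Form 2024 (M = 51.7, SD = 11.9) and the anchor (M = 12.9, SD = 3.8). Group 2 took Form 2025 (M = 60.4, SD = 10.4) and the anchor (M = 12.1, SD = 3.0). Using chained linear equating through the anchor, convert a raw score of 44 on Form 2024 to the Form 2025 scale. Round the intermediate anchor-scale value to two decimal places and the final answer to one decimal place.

Form 2024 → anchor (Group 1): v = (3.8/11.9)(44 − 51.7) + 12.9 = 10.44
anchor → Form 2025 (Group 2): y = (10.4/3.0)(10.44 − 12.1) + 60.4 = 54.6

54.6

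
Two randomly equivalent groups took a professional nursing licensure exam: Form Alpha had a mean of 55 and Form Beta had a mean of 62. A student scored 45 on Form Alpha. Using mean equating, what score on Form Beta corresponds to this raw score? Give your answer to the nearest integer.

Mean equating: y = x + (M_Y − M_X) = 45 + (62 − 55) = 52

52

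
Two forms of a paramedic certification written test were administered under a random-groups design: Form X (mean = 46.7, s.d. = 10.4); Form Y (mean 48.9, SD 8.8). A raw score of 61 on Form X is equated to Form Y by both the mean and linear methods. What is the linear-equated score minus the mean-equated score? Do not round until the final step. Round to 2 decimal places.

Mean-equated: 61 + (48.9 − 46.7) = 63.20
Linear-equated: (8.8/10.4)(61 − 46.7) + 48.9 = 61.000
Difference = 61.000 − 63.20 = -2.20

-2.20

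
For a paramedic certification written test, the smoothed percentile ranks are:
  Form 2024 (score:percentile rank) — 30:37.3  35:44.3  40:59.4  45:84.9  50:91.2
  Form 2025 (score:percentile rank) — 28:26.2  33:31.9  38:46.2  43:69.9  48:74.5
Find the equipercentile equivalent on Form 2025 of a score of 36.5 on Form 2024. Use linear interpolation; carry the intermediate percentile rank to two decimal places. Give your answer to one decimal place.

PR of 36.5 on Form 2024: 44.3 + (36.5 − 35)/(40 − 35) × (59.4 − 44.3) = 48.83
On Form 2025, PR 48.83 falls between score 38 (PR 46.2) and 43 (PR 69.9).
Interpolate: 38 + (48.83 − 46.2)/(69.9 − 46.2) × (43 − 38) = 38.6

38.6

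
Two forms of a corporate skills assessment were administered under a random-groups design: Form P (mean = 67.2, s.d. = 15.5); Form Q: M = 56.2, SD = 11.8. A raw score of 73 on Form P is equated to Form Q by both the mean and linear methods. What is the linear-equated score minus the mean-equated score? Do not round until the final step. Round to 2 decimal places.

-1.38

Mean-equated: 73 + (56.2 − 67.2) = 62.00
Linear-equated: (11.8/15.5)(73 − 67.2) + 56.2 = 60.615
Difference = 60.615 − 62.00 = -1.38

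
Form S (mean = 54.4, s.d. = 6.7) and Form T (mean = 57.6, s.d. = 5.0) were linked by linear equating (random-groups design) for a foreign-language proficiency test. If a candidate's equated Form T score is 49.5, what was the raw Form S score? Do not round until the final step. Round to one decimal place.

Invert y = (SD_Y/SD_X)(x − M_X) + M_Y:
x = (SD_X/SD_Y)(y − M_Y) + M_X = (6.7/5.0)(49.5 − 57.6) + 54.4
x = 1.340000 × -8.100 + 54.4 = 43.5

43.5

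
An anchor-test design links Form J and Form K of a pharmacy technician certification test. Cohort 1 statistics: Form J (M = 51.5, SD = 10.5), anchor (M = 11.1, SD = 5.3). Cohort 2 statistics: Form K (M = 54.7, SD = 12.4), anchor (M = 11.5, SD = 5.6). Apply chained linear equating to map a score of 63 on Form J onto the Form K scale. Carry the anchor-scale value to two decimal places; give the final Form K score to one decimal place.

66.7

Form J → anchor (Cohort 1): v = (5.3/10.5)(63 − 51.5) + 11.1 = 16.90
anchor → Form K (Cohort 2): y = (12.4/5.6)(16.90 − 11.5) + 54.7 = 66.7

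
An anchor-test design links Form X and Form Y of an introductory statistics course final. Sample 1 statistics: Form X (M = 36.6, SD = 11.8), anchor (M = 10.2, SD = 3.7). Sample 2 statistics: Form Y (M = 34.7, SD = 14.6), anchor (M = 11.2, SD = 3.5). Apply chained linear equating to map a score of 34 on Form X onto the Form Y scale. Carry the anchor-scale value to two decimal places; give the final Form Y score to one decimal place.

Form X → anchor (Sample 1): v = (3.7/11.8)(34 − 36.6) + 10.2 = 9.38
anchor → Form Y (Sample 2): y = (14.6/3.5)(9.38 − 11.2) + 34.7 = 27.1

27.1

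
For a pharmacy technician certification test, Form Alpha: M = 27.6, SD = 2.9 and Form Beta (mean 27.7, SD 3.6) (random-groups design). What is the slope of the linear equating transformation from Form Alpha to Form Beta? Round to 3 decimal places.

1.241

A = SD_Y / SD_X = 3.6 / 2.9 = 1.241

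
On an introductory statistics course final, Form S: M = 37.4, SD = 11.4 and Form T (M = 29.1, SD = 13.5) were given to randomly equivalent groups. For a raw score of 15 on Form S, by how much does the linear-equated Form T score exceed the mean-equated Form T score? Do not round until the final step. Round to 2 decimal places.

Mean-equated: 15 + (29.1 − 37.4) = 6.70
Linear-equated: (13.5/11.4)(15 − 37.4) + 29.1 = 2.574
Difference = 2.574 − 6.70 = -4.13

-4.13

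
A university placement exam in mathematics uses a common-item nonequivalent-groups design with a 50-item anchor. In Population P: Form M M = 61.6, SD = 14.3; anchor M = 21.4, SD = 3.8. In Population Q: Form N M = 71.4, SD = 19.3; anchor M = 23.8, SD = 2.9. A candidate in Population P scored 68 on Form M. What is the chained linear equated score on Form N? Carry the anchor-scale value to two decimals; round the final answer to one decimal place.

Form M → anchor (Population P): v = (3.8/14.3)(68 − 61.6) + 21.4 = 23.10
anchor → Form N (Population Q): y = (19.3/2.9)(23.10 − 23.8) + 71.4 = 66.7

66.7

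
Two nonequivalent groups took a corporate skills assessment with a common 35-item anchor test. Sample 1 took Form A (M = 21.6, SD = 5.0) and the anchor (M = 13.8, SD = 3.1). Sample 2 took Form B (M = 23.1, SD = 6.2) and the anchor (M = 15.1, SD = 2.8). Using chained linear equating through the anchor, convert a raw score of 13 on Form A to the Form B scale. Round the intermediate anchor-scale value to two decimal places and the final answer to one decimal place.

8.4

Form A → anchor (Sample 1): v = (3.1/5.0)(13 − 21.6) + 13.8 = 8.47
anchor → Form B (Sample 2): y = (6.2/2.8)(8.47 − 15.1) + 23.1 = 8.4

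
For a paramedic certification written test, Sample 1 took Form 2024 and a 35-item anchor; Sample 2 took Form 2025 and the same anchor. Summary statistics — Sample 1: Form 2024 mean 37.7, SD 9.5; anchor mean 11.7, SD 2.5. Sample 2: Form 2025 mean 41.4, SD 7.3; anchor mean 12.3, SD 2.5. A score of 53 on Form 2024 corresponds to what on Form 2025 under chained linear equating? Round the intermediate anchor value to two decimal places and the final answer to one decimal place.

51.4

Form 2024 → anchor (Sample 1): v = (2.5/9.5)(53 − 37.7) + 11.7 = 15.73
anchor → Form 2025 (Sample 2): y = (7.3/2.5)(15.73 − 12.3) + 41.4 = 51.4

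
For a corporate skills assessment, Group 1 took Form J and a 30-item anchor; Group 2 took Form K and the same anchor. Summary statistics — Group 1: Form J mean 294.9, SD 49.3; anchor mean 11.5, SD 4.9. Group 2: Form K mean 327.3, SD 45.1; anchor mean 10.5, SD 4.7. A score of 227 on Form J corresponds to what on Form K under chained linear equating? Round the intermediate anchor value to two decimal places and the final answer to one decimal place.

Form J → anchor (Group 1): v = (4.9/49.3)(227 − 294.9) + 11.5 = 4.75
anchor → Form K (Group 2): y = (45.1/4.7)(4.75 − 10.5) + 327.3 = 272.1

272.1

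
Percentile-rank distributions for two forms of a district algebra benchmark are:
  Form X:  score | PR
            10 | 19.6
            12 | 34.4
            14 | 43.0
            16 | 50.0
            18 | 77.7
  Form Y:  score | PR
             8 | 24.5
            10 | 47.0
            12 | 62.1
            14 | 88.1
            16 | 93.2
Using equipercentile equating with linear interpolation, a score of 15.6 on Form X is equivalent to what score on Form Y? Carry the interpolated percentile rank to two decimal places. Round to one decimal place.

10.2

PR of 15.6 on Form X: 43.0 + (15.6 − 14)/(16 − 14) × (50.0 − 43.0) = 48.60
On Form Y, PR 48.60 falls between score 10 (PR 47.0) and 12 (PR 62.1).
Interpolate: 10 + (48.60 − 47.0)/(62.1 − 47.0) × (12 − 10) = 10.2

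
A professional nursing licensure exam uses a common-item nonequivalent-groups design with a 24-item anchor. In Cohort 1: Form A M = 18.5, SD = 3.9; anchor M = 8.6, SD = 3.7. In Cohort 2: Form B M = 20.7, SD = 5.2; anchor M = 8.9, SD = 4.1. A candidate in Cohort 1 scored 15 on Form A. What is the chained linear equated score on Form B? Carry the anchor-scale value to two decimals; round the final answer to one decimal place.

16.1

Form A → anchor (Cohort 1): v = (3.7/3.9)(15 − 18.5) + 8.6 = 5.28
anchor → Form B (Cohort 2): y = (5.2/4.1)(5.28 − 8.9) + 20.7 = 16.1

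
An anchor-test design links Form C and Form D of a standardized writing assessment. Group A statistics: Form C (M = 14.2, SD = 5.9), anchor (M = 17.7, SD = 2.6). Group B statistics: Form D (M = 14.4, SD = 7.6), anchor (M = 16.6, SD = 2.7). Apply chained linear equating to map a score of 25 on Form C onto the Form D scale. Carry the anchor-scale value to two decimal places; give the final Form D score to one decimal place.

Form C → anchor (Group A): v = (2.6/5.9)(25 − 14.2) + 17.7 = 22.46
anchor → Form D (Group B): y = (7.6/2.7)(22.46 − 16.6) + 14.4 = 30.9

30.9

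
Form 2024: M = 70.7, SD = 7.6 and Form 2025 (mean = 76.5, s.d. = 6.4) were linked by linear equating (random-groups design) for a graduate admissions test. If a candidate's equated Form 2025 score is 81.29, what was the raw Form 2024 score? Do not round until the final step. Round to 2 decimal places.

76.39

Invert y = (SD_Y/SD_X)(x − M_X) + M_Y:
x = (SD_X/SD_Y)(y − M_Y) + M_X = (7.6/6.4)(81.29 − 76.5) + 70.7
x = 1.187500 × 4.790 + 70.7 = 76.39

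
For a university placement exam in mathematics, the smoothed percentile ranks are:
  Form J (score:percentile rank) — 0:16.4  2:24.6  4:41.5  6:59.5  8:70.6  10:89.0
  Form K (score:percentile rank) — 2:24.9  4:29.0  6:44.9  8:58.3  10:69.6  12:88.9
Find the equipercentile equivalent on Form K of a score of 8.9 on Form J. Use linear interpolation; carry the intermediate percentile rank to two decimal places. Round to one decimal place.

PR of 8.9 on Form J: 70.6 + (8.9 − 8)/(10 − 8) × (89.0 − 70.6) = 78.88
On Form K, PR 78.88 falls between score 10 (PR 69.6) and 12 (PR 88.9).
Interpolate: 10 + (78.88 − 69.6)/(88.9 − 69.6) × (12 − 10) = 11.0

11.0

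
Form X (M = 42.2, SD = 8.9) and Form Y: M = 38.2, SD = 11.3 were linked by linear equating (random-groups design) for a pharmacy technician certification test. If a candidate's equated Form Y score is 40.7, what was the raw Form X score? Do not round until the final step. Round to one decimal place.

Invert y = (SD_Y/SD_X)(x − M_X) + M_Y:
x = (SD_X/SD_Y)(y − M_Y) + M_X = (8.9/11.3)(40.7 − 38.2) + 42.2
x = 0.787611 × 2.500 + 42.2 = 44.2

44.2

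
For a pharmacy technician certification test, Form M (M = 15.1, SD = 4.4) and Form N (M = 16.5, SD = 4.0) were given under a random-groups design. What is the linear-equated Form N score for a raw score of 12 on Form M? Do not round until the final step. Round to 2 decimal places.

13.68

Linear equating: y = (SD_Y/SD_X)(x − M_X) + M_Y
y = (4.0/4.4)(12 − 15.1) + 16.5
y = 0.909091 × -3.1 + 16.5 = -2.8182 + 16.5 = 13.68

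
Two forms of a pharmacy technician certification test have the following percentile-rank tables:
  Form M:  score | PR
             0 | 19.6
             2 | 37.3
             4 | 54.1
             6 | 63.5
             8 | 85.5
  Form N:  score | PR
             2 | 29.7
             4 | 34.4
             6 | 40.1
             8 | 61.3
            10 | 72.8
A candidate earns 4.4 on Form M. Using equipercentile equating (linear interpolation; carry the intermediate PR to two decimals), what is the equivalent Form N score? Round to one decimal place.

7.5

PR of 4.4 on Form M: 54.1 + (4.4 − 4)/(6 − 4) × (63.5 − 54.1) = 55.98
On Form N, PR 55.98 falls between score 6 (PR 40.1) and 8 (PR 61.3).
Interpolate: 6 + (55.98 − 40.1)/(61.3 − 40.1) × (8 − 6) = 7.5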